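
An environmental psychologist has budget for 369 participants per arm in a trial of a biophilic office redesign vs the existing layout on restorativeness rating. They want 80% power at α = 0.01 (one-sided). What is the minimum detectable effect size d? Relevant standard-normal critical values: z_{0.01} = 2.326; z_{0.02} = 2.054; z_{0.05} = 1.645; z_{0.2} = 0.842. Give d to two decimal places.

d_min ≈ 0.23

For two independent groups of n = 369 each: d_min = (z_{α} + z_β)·√(2/n).
z-sum = 2.326 + 0.842 = 3.168.
d_min = 3.168 × √(2/369) = 3.168 × 0.0736 = 0.233.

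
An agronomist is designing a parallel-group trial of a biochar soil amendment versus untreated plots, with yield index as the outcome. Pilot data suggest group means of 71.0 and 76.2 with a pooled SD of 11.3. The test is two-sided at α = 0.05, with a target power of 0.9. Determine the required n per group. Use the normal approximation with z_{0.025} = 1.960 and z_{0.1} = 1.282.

n = 100 per group

Cohen's d = |M₁ − M₂| / SD_pooled = |71.0 − 76.2| / 11.3 = 5.2 / 11.3 = 0.460.
For two independent groups with equal n: n = 2·((z_{α/2} + z_β) / d)².
z_{α/2} + z_β = 1.960 + 1.282 = 3.242.
n = 2 × (3.242 / 0.460)² = 2 × 7.048² = 2 × 49.67 = 99.3.
Round up to the next whole participant.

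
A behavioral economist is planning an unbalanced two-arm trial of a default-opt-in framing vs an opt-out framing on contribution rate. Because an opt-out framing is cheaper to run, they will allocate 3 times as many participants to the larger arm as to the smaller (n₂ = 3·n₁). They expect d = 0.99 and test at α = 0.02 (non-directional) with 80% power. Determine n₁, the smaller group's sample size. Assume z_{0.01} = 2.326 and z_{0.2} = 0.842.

With allocation ratio k = n₂/n₁ = 3, Var(x̄₁−x̄₂) = σ²(1/n₁ + 1/(k·n₁)) = σ²·(k+1)/(k·n₁).
So n₁ = (1 + 1/k)·((z_{α/2} + z_β)/d)² = 1.333 × (3.168/0.99)².
n₁ = 1.333 × 10.24 = 13.7.
Round up: n₁ = 14, giving n₂ = 3 × 14 = 42.

n₁ = 14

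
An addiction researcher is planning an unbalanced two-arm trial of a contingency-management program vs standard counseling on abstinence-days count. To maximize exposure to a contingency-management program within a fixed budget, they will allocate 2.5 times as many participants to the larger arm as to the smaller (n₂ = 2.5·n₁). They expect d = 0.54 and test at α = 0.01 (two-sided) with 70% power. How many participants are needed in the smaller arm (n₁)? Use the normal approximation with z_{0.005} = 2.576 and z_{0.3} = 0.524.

With allocation ratio k = n₂/n₁ = 2.5, Var(x̄₁−x̄₂) = σ²(1/n₁ + 1/(k·n₁)) = σ²·(k+1)/(k·n₁).
So n₁ = (1 + 1/k)·((z_{α/2} + z_β)/d)² = 1.400 × (3.100/0.54)².
n₁ = 1.400 × 32.96 = 46.1.
Round up: n₁ = 47, giving n₂ = ⌈2.5 × 47⌉ = ⌈117.5⌉ = 118.

n₁ = 47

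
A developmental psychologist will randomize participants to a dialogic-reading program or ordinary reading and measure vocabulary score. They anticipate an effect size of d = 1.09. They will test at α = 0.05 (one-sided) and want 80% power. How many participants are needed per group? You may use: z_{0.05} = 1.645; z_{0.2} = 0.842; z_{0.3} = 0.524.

For two independent groups with equal n: n = 2·((z_{α} + z_β) / d)².
z_{α} + z_β = 1.645 + 0.842 = 2.487.
n = 2 × (2.487 / 1.09)² = 2 × 2.282² = 2 × 5.21 = 10.4.
Round up to the next whole participant.

n = 11 per group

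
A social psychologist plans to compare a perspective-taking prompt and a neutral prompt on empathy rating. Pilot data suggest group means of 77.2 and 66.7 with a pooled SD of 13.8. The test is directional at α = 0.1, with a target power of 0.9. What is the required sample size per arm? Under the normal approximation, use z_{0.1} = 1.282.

n = 23 per group

Cohen's d = |M₁ − M₂| / SD_pooled = |77.2 − 66.7| / 13.8 = 10.5 / 13.8 = 0.761.
For two independent groups with equal n: n = 2·((z_{α} + z_β) / d)².
z_{α} + z_β = 1.282 + 1.282 = 2.564.
n = 2 × (2.564 / 0.761)² = 2 × 3.369² = 2 × 11.35 = 22.7.
Round up to the next whole participant.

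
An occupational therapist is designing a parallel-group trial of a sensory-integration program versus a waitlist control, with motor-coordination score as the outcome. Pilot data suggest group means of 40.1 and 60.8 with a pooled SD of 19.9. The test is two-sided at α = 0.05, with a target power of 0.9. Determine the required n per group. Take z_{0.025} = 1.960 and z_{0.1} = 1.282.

n = 20 per group

Cohen's d = |M₁ − M₂| / SD_pooled = |40.1 − 60.8| / 19.9 = 20.7 / 19.9 = 1.040.
For two independent groups with equal n: n = 2·((z_{α/2} + z_β) / d)².
z_{α/2} + z_β = 1.960 + 1.282 = 3.242.
n = 2 × (3.242 / 1.040)² = 2 × 3.117² = 2 × 9.72 = 19.4.
Round up to the next whole participant.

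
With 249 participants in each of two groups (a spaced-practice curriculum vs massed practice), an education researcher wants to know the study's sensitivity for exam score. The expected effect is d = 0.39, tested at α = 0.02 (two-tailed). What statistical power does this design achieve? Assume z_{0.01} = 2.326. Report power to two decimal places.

power ≈ 0.98

For two equal groups, power = Φ(d·√(n/2) − z_{α/2}).
d·√(n/2) = 0.39 × √(249/2) = 0.39 × 11.158 = 4.352.
z_β = 4.352 − 2.326 = 2.026.
Power = Φ(2.026) = 0.979.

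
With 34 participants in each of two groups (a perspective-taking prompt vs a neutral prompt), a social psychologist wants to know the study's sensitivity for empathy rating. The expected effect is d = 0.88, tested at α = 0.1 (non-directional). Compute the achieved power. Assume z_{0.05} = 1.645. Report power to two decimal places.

For two equal groups, power = Φ(d·√(n/2) − z_{α/2}).
d·√(n/2) = 0.88 × √(34/2) = 0.88 × 4.123 = 3.628.
z_β = 3.628 − 1.645 = 1.983.
Power = Φ(1.983) = 0.976.

power ≈ 0.98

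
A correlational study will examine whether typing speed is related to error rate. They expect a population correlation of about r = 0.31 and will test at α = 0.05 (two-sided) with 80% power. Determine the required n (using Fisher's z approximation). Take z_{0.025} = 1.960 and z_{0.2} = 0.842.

Fisher's z: C = ½·ln((1+r)/(1−r)) = ½·ln(1.8986) = 0.3205.
n = ((z_{α/2} + z_β)/C)² + 3.
(1.960 + 0.842) / 0.3205 = 2.802 / 0.3205 = 8.743.
n = 8.743² + 3 = 76.43 + 3 = 79.4.
Round up.

n = 80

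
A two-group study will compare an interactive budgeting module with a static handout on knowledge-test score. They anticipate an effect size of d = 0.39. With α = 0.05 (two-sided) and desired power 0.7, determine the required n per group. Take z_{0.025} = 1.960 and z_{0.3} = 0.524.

For two independent groups with equal n: n = 2·((z_{α/2} + z_β) / d)².
z_{α/2} + z_β = 1.960 + 0.524 = 2.484.
n = 2 × (2.484 / 0.39)² = 2 × 6.369² = 2 × 40.57 = 81.1.
Round up to the next whole participant.

n = 82 per group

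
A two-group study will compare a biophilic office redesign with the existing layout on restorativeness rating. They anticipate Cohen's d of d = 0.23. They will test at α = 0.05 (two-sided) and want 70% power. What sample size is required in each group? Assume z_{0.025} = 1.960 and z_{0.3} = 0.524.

For two independent groups with equal n: n = 2·((z_{α/2} + z_β) / d)².
z_{α/2} + z_β = 1.960 + 0.524 = 2.484.
n = 2 × (2.484 / 0.23)² = 2 × 10.800² = 2 × 116.64 = 233.3.
Round up to the next whole participant.

n = 234 per group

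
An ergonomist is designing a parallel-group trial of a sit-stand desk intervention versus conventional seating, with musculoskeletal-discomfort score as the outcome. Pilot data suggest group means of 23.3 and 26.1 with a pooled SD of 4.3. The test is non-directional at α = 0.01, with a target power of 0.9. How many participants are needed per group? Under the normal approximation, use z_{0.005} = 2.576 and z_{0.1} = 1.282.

Cohen's d = |M₁ − M₂| / SD_pooled = |23.3 − 26.1| / 4.3 = 2.8 / 4.3 = 0.651.
For two independent groups with equal n: n = 2·((z_{α/2} + z_β) / d)².
z_{α/2} + z_β = 2.576 + 1.282 = 3.858.
n = 2 × (3.858 / 0.651)² = 2 × 5.926² = 2 × 35.12 = 70.2.
Round up to the next whole participant.

n = 71 per group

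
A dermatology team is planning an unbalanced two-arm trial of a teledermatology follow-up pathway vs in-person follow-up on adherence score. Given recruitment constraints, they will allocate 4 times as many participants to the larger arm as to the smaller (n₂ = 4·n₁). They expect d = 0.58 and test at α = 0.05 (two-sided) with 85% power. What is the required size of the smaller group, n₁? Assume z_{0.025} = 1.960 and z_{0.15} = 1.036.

n₁ = 34

With allocation ratio k = n₂/n₁ = 4, Var(x̄₁−x̄₂) = σ²(1/n₁ + 1/(k·n₁)) = σ²·(k+1)/(k·n₁).
So n₁ = (1 + 1/k)·((z_{α/2} + z_β)/d)² = 1.250 × (2.996/0.58)².
n₁ = 1.250 × 26.68 = 33.4.
Round up: n₁ = 34, giving n₂ = 4 × 34 = 136.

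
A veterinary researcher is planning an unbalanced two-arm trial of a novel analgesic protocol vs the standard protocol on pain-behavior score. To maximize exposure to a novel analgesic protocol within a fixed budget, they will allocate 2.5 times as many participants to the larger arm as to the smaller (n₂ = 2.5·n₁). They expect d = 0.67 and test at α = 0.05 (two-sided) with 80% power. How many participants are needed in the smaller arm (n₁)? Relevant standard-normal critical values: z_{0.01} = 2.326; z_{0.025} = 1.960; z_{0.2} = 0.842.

With allocation ratio k = n₂/n₁ = 2.5, Var(x̄₁−x̄₂) = σ²(1/n₁ + 1/(k·n₁)) = σ²·(k+1)/(k·n₁).
So n₁ = (1 + 1/k)·((z_{α/2} + z_β)/d)² = 1.400 × (2.802/0.67)².
n₁ = 1.400 × 17.49 = 24.5.
Round up: n₁ = 25, giving n₂ = ⌈2.5 × 25⌉ = ⌈62.5⌉ = 63.

n₁ = 25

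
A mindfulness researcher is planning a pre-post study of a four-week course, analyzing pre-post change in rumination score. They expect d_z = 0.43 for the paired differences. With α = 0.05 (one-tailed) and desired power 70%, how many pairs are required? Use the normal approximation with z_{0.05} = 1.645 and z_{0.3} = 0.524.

n = 26 pairs

For a paired (one-sample on differences) test: n = ((z_{α} + z_β) / d)².
z_{α} + z_β = 1.645 + 0.524 = 2.169.
n = (2.169 / 0.43)² = 5.044² = 25.44.
Round up.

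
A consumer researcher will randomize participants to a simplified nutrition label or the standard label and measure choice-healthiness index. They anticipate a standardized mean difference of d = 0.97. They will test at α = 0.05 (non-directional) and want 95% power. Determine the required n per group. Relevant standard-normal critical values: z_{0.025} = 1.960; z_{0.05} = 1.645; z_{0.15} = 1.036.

n = 28 per group

For two independent groups with equal n: n = 2·((z_{α/2} + z_β) / d)².
z_{α/2} + z_β = 1.960 + 1.645 = 3.605.
n = 2 × (3.605 / 0.97)² = 2 × 3.716² = 2 × 13.81 = 27.6.
Round up to the next whole participant.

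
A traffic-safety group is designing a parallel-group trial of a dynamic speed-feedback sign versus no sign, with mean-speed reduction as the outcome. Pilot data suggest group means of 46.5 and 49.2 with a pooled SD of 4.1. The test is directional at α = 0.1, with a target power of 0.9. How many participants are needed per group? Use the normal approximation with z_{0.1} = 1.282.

n = 31 per group

Cohen's d = |M₁ − M₂| / SD_pooled = |46.5 − 49.2| / 4.1 = 2.7 / 4.1 = 0.659.
For two independent groups with equal n: n = 2·((z_{α} + z_β) / d)².
z_{α} + z_β = 1.282 + 1.282 = 2.564.
n = 2 × (2.564 / 0.659)² = 2 × 3.891² = 2 × 15.14 = 30.3.
Round up to the next whole participant.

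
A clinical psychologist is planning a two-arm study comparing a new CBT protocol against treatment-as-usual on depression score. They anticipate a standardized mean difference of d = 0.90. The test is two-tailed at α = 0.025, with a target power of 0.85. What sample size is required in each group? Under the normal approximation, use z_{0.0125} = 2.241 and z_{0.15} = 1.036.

For two independent groups with equal n: n = 2·((z_{α/2} + z_β) / d)².
z_{α/2} + z_β = 2.241 + 1.036 = 3.277.
n = 2 × (3.277 / 0.90)² = 2 × 3.641² = 2 × 13.26 = 26.5.
Round up to the next whole participant.

n = 27 per group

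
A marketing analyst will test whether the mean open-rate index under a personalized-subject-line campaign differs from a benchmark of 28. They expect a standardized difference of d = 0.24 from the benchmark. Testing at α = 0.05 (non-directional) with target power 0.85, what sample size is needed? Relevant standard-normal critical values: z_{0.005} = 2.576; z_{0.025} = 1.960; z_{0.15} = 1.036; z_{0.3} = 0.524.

For a one-sample test: n = ((z_{α/2} + z_β) / d)².
z_{α/2} + z_β = 1.960 + 1.036 = 2.996.
n = (2.996 / 0.24)² = 12.483² = 155.83.
Round up.

n = 156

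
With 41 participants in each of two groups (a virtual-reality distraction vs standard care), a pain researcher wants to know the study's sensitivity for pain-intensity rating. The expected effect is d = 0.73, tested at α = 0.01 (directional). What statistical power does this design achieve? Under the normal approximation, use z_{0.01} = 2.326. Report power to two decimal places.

For two equal groups, power = Φ(d·√(n/2) − z_{α}).
d·√(n/2) = 0.73 × √(41/2) = 0.73 × 4.528 = 3.305.
z_β = 3.305 − 2.326 = 0.979.
Power = Φ(0.979) = 0.836.

power ≈ 0.84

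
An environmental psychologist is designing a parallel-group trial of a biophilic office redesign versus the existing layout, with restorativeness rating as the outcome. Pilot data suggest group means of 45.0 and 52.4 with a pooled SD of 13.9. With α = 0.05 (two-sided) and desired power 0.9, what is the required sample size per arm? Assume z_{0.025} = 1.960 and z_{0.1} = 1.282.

Cohen's d = |M₁ − M₂| / SD_pooled = |45.0 − 52.4| / 13.9 = 7.4 / 13.9 = 0.532.
For two independent groups with equal n: n = 2·((z_{α/2} + z_β) / d)².
z_{α/2} + z_β = 1.960 + 1.282 = 3.242.
n = 2 × (3.242 / 0.532)² = 2 × 6.094² = 2 × 37.14 = 74.3.
Round up to the next whole participant.

n = 75 per group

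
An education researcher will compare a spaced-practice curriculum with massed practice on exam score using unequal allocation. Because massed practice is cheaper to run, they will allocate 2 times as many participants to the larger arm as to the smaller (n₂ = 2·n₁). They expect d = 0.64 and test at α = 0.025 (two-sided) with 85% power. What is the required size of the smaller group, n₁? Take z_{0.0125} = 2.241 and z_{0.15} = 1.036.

With allocation ratio k = n₂/n₁ = 2, Var(x̄₁−x̄₂) = σ²(1/n₁ + 1/(k·n₁)) = σ²·(k+1)/(k·n₁).
So n₁ = (1 + 1/k)·((z_{α/2} + z_β)/d)² = 1.500 × (3.277/0.64)².
n₁ = 1.500 × 26.22 = 39.3.
Round up: n₁ = 40, giving n₂ = 2 × 40 = 80.

n₁ = 40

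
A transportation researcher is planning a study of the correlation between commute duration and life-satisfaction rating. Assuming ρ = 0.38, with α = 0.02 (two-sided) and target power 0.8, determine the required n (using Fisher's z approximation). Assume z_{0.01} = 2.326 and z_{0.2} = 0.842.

n = 66

Fisher's z: C = ½·ln((1+r)/(1−r)) = ½·ln(2.2258) = 0.4001.
n = ((z_{α/2} + z_β)/C)² + 3.
(2.326 + 0.842) / 0.4001 = 3.168 / 0.4001 = 7.918.
n = 7.918² + 3 = 62.70 + 3 = 65.7.
Round up.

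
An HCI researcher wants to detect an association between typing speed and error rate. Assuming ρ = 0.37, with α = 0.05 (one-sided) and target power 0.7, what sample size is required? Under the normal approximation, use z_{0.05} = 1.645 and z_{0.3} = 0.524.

n = 35

Fisher's z: C = ½·ln((1+r)/(1−r)) = ½·ln(2.1746) = 0.3884.
n = ((z_{α} + z_β)/C)² + 3.
(1.645 + 0.524) / 0.3884 = 2.169 / 0.3884 = 5.584.
n = 5.584² + 3 = 31.19 + 3 = 34.2.
Round up.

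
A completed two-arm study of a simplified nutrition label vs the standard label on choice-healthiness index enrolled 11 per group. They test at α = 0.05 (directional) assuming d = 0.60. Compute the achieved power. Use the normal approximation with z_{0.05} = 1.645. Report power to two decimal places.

For two equal groups, power = Φ(d·√(n/2) − z_{α}).
d·√(n/2) = 0.60 × √(11/2) = 0.60 × 2.345 = 1.407.
z_β = 1.407 − 1.645 = -0.238.
Power = Φ(-0.238) = 0.406.

power ≈ 0.41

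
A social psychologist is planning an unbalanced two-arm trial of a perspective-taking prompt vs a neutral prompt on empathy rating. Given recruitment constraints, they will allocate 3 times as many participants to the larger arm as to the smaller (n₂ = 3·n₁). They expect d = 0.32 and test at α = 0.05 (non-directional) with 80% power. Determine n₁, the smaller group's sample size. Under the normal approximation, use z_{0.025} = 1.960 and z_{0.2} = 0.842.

With allocation ratio k = n₂/n₁ = 3, Var(x̄₁−x̄₂) = σ²(1/n₁ + 1/(k·n₁)) = σ²·(k+1)/(k·n₁).
So n₁ = (1 + 1/k)·((z_{α/2} + z_β)/d)² = 1.333 × (2.802/0.32)².
n₁ = 1.333 × 76.67 = 102.2.
Round up: n₁ = 103, giving n₂ = 3 × 103 = 309.

n₁ = 103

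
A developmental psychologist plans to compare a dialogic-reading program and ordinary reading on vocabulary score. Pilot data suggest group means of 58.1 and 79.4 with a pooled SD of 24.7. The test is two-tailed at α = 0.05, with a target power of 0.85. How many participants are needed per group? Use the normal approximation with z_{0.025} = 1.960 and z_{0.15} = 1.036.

n = 25 per group

Cohen's d = |M₁ − M₂| / SD_pooled = |58.1 − 79.4| / 24.7 = 21.3 / 24.7 = 0.862.
For two independent groups with equal n: n = 2·((z_{α/2} + z_β) / d)².
z_{α/2} + z_β = 1.960 + 1.036 = 2.996.
n = 2 × (2.996 / 0.862)² = 2 × 3.476² = 2 × 12.08 = 24.2.
Round up to the next whole participant.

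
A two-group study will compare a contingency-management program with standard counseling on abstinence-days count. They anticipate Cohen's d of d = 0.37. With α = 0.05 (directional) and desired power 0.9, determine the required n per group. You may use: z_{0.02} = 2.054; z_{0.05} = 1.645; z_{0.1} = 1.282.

n = 126 per group

For two independent groups with equal n: n = 2·((z_{α} + z_β) / d)².
z_{α} + z_β = 1.645 + 1.282 = 2.927.
n = 2 × (2.927 / 0.37)² = 2 × 7.911² = 2 × 62.58 = 125.2.
Round up to the next whole participant.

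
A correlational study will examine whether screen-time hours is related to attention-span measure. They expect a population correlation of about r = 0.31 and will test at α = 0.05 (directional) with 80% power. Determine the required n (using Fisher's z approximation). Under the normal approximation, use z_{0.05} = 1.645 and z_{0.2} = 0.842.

Fisher's z: C = ½·ln((1+r)/(1−r)) = ½·ln(1.8986) = 0.3205.
n = ((z_{α} + z_β)/C)² + 3.
(1.645 + 0.842) / 0.3205 = 2.487 / 0.3205 = 7.760.
n = 7.760² + 3 = 60.21 + 3 = 63.2.
Round up.

n = 64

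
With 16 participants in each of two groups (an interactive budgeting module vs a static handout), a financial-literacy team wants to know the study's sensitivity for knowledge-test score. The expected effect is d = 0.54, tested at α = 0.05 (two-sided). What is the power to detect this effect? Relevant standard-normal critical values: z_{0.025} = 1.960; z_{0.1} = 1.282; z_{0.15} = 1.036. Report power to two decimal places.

For two equal groups, power = Φ(d·√(n/2) − z_{α/2}).
d·√(n/2) = 0.54 × √(16/2) = 0.54 × 2.828 = 1.527.
z_β = 1.527 − 1.960 = -0.433.
Power = Φ(-0.433) = 0.333.

power ≈ 0.33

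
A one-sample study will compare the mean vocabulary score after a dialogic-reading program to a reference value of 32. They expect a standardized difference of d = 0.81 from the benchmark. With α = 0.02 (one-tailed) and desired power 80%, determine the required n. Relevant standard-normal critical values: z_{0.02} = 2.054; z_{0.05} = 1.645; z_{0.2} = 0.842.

For a one-sample test: n = ((z_{α} + z_β) / d)².
z_{α} + z_β = 2.054 + 0.842 = 2.896.
n = (2.896 / 0.81)² = 3.575² = 12.78.
Round up.

n = 13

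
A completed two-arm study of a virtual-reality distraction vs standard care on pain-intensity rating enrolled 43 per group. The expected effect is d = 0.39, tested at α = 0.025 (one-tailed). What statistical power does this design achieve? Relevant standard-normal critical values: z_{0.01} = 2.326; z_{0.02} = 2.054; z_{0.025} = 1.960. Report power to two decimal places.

For two equal groups, power = Φ(d·√(n/2) − z_{α}).
d·√(n/2) = 0.39 × √(43/2) = 0.39 × 4.637 = 1.808.
z_β = 1.808 − 1.960 = -0.152.
Power = Φ(-0.152) = 0.440.

power ≈ 0.44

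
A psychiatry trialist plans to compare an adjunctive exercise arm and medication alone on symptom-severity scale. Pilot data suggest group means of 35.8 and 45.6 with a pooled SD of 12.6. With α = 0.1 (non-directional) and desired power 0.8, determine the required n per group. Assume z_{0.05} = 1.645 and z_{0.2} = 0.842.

Cohen's d = |M₁ − M₂| / SD_pooled = |35.8 − 45.6| / 12.6 = 9.8 / 12.6 = 0.778.
For two independent groups with equal n: n = 2·((z_{α/2} + z_β) / d)².
z_{α/2} + z_β = 1.645 + 0.842 = 2.487.
n = 2 × (2.487 / 0.778)² = 2 × 3.197² = 2 × 10.22 = 20.4.
Round up to the next whole participant.

n = 21 per group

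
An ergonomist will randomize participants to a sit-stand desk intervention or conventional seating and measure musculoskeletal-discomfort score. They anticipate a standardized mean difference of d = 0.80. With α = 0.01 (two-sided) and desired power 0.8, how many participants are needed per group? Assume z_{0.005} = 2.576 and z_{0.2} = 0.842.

n = 37 per group

For two independent groups with equal n: n = 2·((z_{α/2} + z_β) / d)².
z_{α/2} + z_β = 2.576 + 0.842 = 3.418.
n = 2 × (3.418 / 0.80)² = 2 × 4.272² = 2 × 18.25 = 36.5.
Round up to the next whole participant.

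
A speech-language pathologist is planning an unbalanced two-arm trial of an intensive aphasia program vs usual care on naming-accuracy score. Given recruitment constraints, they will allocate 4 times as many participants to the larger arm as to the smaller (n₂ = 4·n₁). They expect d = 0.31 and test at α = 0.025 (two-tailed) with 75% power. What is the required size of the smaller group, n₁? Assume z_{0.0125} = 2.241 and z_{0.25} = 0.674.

With allocation ratio k = n₂/n₁ = 4, Var(x̄₁−x̄₂) = σ²(1/n₁ + 1/(k·n₁)) = σ²·(k+1)/(k·n₁).
So n₁ = (1 + 1/k)·((z_{α/2} + z_β)/d)² = 1.250 × (2.915/0.31)².
n₁ = 1.250 × 88.42 = 110.5.
Round up: n₁ = 111, giving n₂ = 4 × 111 = 444.

n₁ = 111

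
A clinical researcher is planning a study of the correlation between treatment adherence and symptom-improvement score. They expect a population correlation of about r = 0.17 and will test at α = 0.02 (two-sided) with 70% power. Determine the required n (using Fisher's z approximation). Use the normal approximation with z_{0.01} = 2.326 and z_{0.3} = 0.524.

Fisher's z: C = ½·ln((1+r)/(1−r)) = ½·ln(1.4096) = 0.1717.
n = ((z_{α/2} + z_β)/C)² + 3.
(2.326 + 0.524) / 0.1717 = 2.850 / 0.1717 = 16.599.
n = 16.599² + 3 = 275.52 + 3 = 278.5.
Round up.

n = 279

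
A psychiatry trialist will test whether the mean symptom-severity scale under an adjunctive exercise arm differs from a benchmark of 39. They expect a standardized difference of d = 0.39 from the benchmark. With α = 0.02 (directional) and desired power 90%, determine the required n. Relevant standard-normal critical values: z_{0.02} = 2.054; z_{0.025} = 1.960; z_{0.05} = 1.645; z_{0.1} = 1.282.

For a one-sample test: n = ((z_{α} + z_β) / d)².
z_{α} + z_β = 2.054 + 1.282 = 3.336.
n = (3.336 / 0.39)² = 8.554² = 73.17.
Round up.

n = 74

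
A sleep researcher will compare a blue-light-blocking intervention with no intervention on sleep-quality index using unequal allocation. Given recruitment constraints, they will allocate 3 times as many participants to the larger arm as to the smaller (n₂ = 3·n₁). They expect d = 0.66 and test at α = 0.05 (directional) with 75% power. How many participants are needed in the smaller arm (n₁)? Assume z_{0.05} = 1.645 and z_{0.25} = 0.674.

n₁ = 17

With allocation ratio k = n₂/n₁ = 3, Var(x̄₁−x̄₂) = σ²(1/n₁ + 1/(k·n₁)) = σ²·(k+1)/(k·n₁).
So n₁ = (1 + 1/k)·((z_{α} + z_β)/d)² = 1.333 × (2.319/0.66)².
n₁ = 1.333 × 12.35 = 16.5.
Round up: n₁ = 17, giving n₂ = 3 × 17 = 51.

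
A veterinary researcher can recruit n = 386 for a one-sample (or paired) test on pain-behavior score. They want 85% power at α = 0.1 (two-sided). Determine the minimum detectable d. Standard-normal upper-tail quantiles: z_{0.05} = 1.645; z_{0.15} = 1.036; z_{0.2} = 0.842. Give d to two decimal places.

d_min ≈ 0.14

For a single sample (or paired design) of n = 386: d_min = (z_{α/2} + z_β)/√n.
z-sum = 1.645 + 1.036 = 2.681.
d_min = 2.681 / √386 = 2.681 / 19.647 = 0.136.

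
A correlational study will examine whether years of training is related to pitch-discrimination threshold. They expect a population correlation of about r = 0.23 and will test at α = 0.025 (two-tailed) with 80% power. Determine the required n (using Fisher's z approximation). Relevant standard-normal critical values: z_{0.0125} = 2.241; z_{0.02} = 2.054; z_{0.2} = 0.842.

n = 177

Fisher's z: C = ½·ln((1+r)/(1−r)) = ½·ln(1.5974) = 0.2342.
n = ((z_{α/2} + z_β)/C)² + 3.
(2.241 + 0.842) / 0.2342 = 3.083 / 0.2342 = 13.164.
n = 13.164² + 3 = 173.29 + 3 = 176.3.
Round up.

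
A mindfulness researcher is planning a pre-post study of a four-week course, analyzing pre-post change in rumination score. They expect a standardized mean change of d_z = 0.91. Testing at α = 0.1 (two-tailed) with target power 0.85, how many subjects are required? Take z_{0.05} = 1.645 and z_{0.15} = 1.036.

For a paired (one-sample on differences) test: n = ((z_{α/2} + z_β) / d)².
z_{α/2} + z_β = 1.645 + 1.036 = 2.681.
n = (2.681 / 0.91)² = 2.946² = 8.68.
Round up.

n = 9 pairs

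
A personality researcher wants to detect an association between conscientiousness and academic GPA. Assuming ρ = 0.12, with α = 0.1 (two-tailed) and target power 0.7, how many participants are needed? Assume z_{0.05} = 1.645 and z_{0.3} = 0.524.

n = 327

Fisher's z: C = ½·ln((1+r)/(1−r)) = ½·ln(1.2727) = 0.1206.
n = ((z_{α/2} + z_β)/C)² + 3.
(1.645 + 0.524) / 0.1206 = 2.169 / 0.1206 = 17.985.
n = 17.985² + 3 = 323.46 + 3 = 326.5.
Round up.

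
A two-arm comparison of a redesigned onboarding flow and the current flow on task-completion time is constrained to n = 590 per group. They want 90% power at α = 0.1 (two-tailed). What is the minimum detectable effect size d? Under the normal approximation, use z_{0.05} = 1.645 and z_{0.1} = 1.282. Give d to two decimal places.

For two independent groups of n = 590 each: d_min = (z_{α/2} + z_β)·√(2/n).
z-sum = 1.645 + 1.282 = 2.927.
d_min = 2.927 × √(2/590) = 2.927 × 0.0582 = 0.170.

d_min ≈ 0.17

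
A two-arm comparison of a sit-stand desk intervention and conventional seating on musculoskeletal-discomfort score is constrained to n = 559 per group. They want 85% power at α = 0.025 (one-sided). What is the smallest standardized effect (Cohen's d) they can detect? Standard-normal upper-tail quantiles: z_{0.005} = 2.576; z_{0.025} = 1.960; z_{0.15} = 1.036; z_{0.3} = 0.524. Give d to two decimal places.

d_min ≈ 0.18

For two independent groups of n = 559 each: d_min = (z_{α} + z_β)·√(2/n).
z-sum = 1.960 + 1.036 = 2.996.
d_min = 2.996 × √(2/559) = 2.996 × 0.0598 = 0.179.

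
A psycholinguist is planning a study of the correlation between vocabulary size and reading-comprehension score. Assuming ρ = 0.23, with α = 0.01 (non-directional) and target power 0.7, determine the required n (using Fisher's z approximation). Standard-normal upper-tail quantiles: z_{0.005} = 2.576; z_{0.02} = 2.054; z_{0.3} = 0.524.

Fisher's z: C = ½·ln((1+r)/(1−r)) = ½·ln(1.5974) = 0.2342.
n = ((z_{α/2} + z_β)/C)² + 3.
(2.576 + 0.524) / 0.2342 = 3.100 / 0.2342 = 13.237.
n = 13.237² + 3 = 175.21 + 3 = 178.2.
Round up.

n = 179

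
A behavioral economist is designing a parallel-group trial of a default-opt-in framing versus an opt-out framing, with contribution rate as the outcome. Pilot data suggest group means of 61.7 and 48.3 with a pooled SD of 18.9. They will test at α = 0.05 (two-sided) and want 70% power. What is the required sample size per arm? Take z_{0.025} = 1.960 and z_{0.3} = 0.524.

Cohen's d = |M₁ − M₂| / SD_pooled = |61.7 − 48.3| / 18.9 = 13.4 / 18.9 = 0.709.
For two independent groups with equal n: n = 2·((z_{α/2} + z_β) / d)².
z_{α/2} + z_β = 1.960 + 0.524 = 2.484.
n = 2 × (2.484 / 0.709)² = 2 × 3.504² = 2 × 12.27 = 24.5.
Round up to the next whole participant.

n = 25 per group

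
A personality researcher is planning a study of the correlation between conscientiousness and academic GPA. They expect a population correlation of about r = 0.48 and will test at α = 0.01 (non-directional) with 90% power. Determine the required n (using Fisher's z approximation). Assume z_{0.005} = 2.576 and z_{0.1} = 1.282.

Fisher's z: C = ½·ln((1+r)/(1−r)) = ½·ln(2.8462) = 0.5230.
n = ((z_{α/2} + z_β)/C)² + 3.
(2.576 + 1.282) / 0.5230 = 3.858 / 0.5230 = 7.377.
n = 7.377² + 3 = 54.42 + 3 = 57.4.
Round up.

n = 58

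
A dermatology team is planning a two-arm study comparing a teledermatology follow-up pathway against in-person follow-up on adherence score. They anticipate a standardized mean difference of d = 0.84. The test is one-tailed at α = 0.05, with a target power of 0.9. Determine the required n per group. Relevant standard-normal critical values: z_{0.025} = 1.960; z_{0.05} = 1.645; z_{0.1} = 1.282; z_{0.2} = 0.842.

n = 25 per group

For two independent groups with equal n: n = 2·((z_{α} + z_β) / d)².
z_{α} + z_β = 1.645 + 1.282 = 2.927.
n = 2 × (2.927 / 0.84)² = 2 × 3.485² = 2 × 12.14 = 24.3.
Round up to the next whole participant.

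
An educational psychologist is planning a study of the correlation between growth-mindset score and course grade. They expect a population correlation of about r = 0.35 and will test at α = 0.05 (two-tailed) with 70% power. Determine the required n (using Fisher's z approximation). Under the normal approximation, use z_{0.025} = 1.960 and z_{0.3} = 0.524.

n = 50

Fisher's z: C = ½·ln((1+r)/(1−r)) = ½·ln(2.0769) = 0.3654.
n = ((z_{α/2} + z_β)/C)² + 3.
(1.960 + 0.524) / 0.3654 = 2.484 / 0.3654 = 6.798.
n = 6.798² + 3 = 46.21 + 3 = 49.2.
Round up.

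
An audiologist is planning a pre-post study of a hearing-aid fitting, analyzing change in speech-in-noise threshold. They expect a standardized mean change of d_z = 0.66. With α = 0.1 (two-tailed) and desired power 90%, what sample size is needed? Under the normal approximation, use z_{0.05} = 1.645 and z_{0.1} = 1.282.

For a paired (one-sample on differences) test: n = ((z_{α/2} + z_β) / d)².
z_{α/2} + z_β = 1.645 + 1.282 = 2.927.
n = (2.927 / 0.66)² = 4.435² = 19.67.
Round up.

n = 20 pairs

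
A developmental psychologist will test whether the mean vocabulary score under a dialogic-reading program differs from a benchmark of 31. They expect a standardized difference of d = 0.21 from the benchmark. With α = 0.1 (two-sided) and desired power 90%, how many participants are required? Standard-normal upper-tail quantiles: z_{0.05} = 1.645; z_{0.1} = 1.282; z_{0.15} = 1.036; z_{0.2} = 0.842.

n = 195

For a one-sample test: n = ((z_{α/2} + z_β) / d)².
z_{α/2} + z_β = 1.645 + 1.282 = 2.927.
n = (2.927 / 0.21)² = 13.938² = 194.27.
Round up.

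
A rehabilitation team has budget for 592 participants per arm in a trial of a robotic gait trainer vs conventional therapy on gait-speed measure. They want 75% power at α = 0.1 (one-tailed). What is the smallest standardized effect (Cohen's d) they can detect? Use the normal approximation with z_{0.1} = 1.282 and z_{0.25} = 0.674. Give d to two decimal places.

d_min ≈ 0.11

For two independent groups of n = 592 each: d_min = (z_{α} + z_β)·√(2/n).
z-sum = 1.282 + 0.674 = 1.956.
d_min = 1.956 × √(2/592) = 1.956 × 0.0581 = 0.114.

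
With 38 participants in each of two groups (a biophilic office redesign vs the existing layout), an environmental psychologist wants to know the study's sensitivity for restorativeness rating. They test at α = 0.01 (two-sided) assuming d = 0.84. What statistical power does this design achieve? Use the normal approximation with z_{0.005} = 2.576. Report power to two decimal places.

power ≈ 0.86

For two equal groups, power = Φ(d·√(n/2) − z_{α/2}).
d·√(n/2) = 0.84 × √(38/2) = 0.84 × 4.359 = 3.661.
z_β = 3.661 − 2.576 = 1.085.
Power = Φ(1.085) = 0.861.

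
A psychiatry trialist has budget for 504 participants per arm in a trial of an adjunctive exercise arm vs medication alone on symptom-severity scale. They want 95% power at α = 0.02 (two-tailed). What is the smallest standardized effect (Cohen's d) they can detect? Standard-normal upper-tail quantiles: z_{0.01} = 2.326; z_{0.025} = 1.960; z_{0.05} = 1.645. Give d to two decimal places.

For two independent groups of n = 504 each: d_min = (z_{α/2} + z_β)·√(2/n).
z-sum = 2.326 + 1.645 = 3.971.
d_min = 3.971 × √(2/504) = 3.971 × 0.0630 = 0.250.

d_min ≈ 0.25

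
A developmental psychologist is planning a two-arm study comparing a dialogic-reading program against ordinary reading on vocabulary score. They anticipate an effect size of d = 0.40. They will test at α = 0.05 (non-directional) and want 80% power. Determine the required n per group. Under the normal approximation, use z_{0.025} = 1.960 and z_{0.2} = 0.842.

For two independent groups with equal n: n = 2·((z_{α/2} + z_β) / d)².
z_{α/2} + z_β = 1.960 + 0.842 = 2.802.
n = 2 × (2.802 / 0.40)² = 2 × 7.005² = 2 × 49.07 = 98.1.
Round up to the next whole participant.

n = 99 per group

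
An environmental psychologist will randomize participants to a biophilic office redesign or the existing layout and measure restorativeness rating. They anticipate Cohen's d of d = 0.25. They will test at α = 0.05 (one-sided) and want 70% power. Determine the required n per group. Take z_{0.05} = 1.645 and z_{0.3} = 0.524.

For two independent groups with equal n: n = 2·((z_{α} + z_β) / d)².
z_{α} + z_β = 1.645 + 0.524 = 2.169.
n = 2 × (2.169 / 0.25)² = 2 × 8.676² = 2 × 75.27 = 150.5.
Round up to the next whole participant.

n = 151 per group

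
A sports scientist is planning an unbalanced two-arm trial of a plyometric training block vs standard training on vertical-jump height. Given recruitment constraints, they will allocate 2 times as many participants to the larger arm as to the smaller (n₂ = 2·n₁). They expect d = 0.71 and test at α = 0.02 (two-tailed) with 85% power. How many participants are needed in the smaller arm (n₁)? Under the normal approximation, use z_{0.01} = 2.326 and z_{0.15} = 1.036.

n₁ = 34

With allocation ratio k = n₂/n₁ = 2, Var(x̄₁−x̄₂) = σ²(1/n₁ + 1/(k·n₁)) = σ²·(k+1)/(k·n₁).
So n₁ = (1 + 1/k)·((z_{α/2} + z_β)/d)² = 1.500 × (3.362/0.71)².
n₁ = 1.500 × 22.42 = 33.6.
Round up: n₁ = 34, giving n₂ = 2 × 34 = 68.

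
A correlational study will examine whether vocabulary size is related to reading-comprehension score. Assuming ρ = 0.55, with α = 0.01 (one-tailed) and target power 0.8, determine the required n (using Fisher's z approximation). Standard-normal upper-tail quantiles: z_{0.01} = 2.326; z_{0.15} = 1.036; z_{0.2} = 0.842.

n = 30

Fisher's z: C = ½·ln((1+r)/(1−r)) = ½·ln(3.4444) = 0.6184.
n = ((z_{α} + z_β)/C)² + 3.
(2.326 + 0.842) / 0.6184 = 3.168 / 0.6184 = 5.123.
n = 5.123² + 3 = 26.24 + 3 = 29.2.
Round up.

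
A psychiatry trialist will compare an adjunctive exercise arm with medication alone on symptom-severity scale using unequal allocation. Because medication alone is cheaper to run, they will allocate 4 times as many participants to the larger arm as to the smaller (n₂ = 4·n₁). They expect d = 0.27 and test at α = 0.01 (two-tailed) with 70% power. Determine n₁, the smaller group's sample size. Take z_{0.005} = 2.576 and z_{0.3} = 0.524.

n₁ = 165

With allocation ratio k = n₂/n₁ = 4, Var(x̄₁−x̄₂) = σ²(1/n₁ + 1/(k·n₁)) = σ²·(k+1)/(k·n₁).
So n₁ = (1 + 1/k)·((z_{α/2} + z_β)/d)² = 1.250 × (3.100/0.27)².
n₁ = 1.250 × 131.82 = 164.8.
Round up: n₁ = 165, giving n₂ = 4 × 165 = 660.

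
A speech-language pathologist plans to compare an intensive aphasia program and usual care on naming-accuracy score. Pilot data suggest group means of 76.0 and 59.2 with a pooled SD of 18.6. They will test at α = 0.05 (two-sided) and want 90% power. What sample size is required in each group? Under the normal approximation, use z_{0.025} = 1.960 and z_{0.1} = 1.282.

n = 26 per group

Cohen's d = |M₁ − M₂| / SD_pooled = |76.0 − 59.2| / 18.6 = 16.8 / 18.6 = 0.903.
For two independent groups with equal n: n = 2·((z_{α/2} + z_β) / d)².
z_{α/2} + z_β = 1.960 + 1.282 = 3.242.
n = 2 × (3.242 / 0.903)² = 2 × 3.590² = 2 × 12.89 = 25.8.
Round up to the next whole participant.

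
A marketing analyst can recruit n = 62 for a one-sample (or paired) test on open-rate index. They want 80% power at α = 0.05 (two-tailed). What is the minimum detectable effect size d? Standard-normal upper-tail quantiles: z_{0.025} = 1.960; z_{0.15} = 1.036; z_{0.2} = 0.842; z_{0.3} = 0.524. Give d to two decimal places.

For a single sample (or paired design) of n = 62: d_min = (z_{α/2} + z_β)/√n.
z-sum = 1.960 + 0.842 = 2.802.
d_min = 2.802 / √62 = 2.802 / 7.874 = 0.356.

d_min ≈ 0.36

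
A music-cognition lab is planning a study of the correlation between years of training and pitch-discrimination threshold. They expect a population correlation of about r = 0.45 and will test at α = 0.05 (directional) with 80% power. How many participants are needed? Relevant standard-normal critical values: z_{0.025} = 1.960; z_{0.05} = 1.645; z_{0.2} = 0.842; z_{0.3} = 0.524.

Fisher's z: C = ½·ln((1+r)/(1−r)) = ½·ln(2.6364) = 0.4847.
n = ((z_{α} + z_β)/C)² + 3.
(1.645 + 0.842) / 0.4847 = 2.487 / 0.4847 = 5.131.
n = 5.131² + 3 = 26.33 + 3 = 29.3.
Round up.

n = 30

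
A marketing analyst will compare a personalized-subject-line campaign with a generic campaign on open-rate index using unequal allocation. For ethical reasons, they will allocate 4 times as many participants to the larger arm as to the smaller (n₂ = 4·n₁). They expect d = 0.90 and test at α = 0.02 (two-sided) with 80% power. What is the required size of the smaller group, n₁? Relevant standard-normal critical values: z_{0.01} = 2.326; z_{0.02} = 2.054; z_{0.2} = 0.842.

n₁ = 16

With allocation ratio k = n₂/n₁ = 4, Var(x̄₁−x̄₂) = σ²(1/n₁ + 1/(k·n₁)) = σ²·(k+1)/(k·n₁).
So n₁ = (1 + 1/k)·((z_{α/2} + z_β)/d)² = 1.250 × (3.168/0.90)².
n₁ = 1.250 × 12.39 = 15.5.
Round up: n₁ = 16, giving n₂ = 4 × 16 = 64.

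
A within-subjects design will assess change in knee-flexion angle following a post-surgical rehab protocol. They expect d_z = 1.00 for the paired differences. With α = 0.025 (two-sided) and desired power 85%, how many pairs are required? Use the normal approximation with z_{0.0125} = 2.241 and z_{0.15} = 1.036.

For a paired (one-sample on differences) test: n = ((z_{α/2} + z_β) / d)².
z_{α/2} + z_β = 2.241 + 1.036 = 3.277.
n = (3.277 / 1.00)² = 3.277² = 10.74.
Round up.

n = 11 pairs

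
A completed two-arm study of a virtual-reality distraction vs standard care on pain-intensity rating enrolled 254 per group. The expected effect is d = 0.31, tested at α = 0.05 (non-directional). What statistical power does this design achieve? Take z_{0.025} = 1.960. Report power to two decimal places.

For two equal groups, power = Φ(d·√(n/2) − z_{α/2}).
d·√(n/2) = 0.31 × √(254/2) = 0.31 × 11.269 = 3.494.
z_β = 3.494 − 1.960 = 1.534.
Power = Φ(1.534) = 0.937.

power ≈ 0.94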